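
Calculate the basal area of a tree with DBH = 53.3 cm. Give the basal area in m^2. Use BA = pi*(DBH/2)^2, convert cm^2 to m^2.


Formula: BA = pi * (DBH/2)^2 / 10000  (cm^2 to m^2)
Radius = DBH/2 = 53.3/2 = 26.65 cm
BA = pi * 26.65^2 / 10000
   = 2231.2298 cm^2 / 10000
   = 0.2231 m^2

0.2231


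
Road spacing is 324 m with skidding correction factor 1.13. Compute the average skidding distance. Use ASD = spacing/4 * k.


Formula: ASD = (spacing / 4) * correction
Uncorrected distance = spacing / 4 = 324 / 4 = 81 m
ASD = 81 * 1.13 = 92 m

92


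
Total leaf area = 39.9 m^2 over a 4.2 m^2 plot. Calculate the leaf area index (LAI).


Formula: LAI = total leaf area / ground area  (dimensionless)
LAI = 39.9 m^2 / 4.2 m^2
LAI = 9.5

9.5


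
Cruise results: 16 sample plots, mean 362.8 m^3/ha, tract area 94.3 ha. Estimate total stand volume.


Formula: Total Volume = Mean Volume per ha * Total Area
Total Volume = 362.8 m^3/ha * 94.3 ha
Total Volume = 34212 m^3

34212


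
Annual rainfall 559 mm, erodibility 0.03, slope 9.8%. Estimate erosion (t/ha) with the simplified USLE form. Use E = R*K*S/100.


Formula: E = R * K * S / 100  (simplified USLE)
R * K = 559 * 0.03 = 16.77
E = 16.77 * 9.8 / 100 = 1.64 t/ha

1.64


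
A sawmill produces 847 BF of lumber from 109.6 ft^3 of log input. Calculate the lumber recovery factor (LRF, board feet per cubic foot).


Formula: LRF = Lumber Output (BF) / Log Input (ft^3)
LRF = 847 BF / 109.6 ft^3
LRF = 7.73 BF/ft^3

7.73


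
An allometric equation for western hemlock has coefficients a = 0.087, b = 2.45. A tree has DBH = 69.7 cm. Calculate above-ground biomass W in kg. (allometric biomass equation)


Formula: W = a * DBH^b  (allometric power law)
DBH^b = 69.7^2.45 = 32803.5093
W = 0.087 * 32803.5093 = 2853.9 kg

2853.9


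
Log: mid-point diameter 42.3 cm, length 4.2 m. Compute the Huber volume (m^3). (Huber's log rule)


Huber: V = Am * L,  Am = pi*(Dm/200)^2
Am = pi*(42.3/200)^2 = 0.140531 m^2
V = 0.140531*4.2 = 0.5902 m^3

0.5902


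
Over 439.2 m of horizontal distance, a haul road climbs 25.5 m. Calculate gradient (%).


Formula: Gradient = rise / run * 100
Gradient = 25.5 / 439.2 * 100 = 5.8%

5.8


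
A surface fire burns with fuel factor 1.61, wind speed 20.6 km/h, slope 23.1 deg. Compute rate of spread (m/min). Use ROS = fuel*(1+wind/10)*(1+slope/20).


Formula: ROS = fuel * (1 + wind/10) * (1 + slope/20)
Wind factor = 1 + 20.6/10 = 3.06
Slope factor = 1 + 23.1/20 = 2.155
ROS = 1.61 * 3.06 * 2.155 = 10.62 m/min

10.62


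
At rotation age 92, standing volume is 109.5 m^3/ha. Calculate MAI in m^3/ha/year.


Formula: MAI = Total Volume / Stand Age
MAI = 109.5 m^3/ha / 92 years
MAI = 1.19 m^3/ha/year

1.19


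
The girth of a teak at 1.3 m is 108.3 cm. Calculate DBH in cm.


Formula: DBH = C / pi
DBH = 108.3 / pi
pi = 3.14159...
DBH = 34.5 cm

34.5


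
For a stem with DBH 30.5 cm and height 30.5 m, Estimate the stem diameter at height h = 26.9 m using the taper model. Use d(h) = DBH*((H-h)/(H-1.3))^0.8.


Taper: d(h) = DBH * ((H - h) / (H - 1.3))^0.8
Numerator = H - h = 30.5 - 26.9 = 3.6 m
Denominator = H - 1.3 = 30.5 - 1.3 = 29.2 m
Ratio = 3.6 / 29.2 = 0.12329
d = 30.5 * 0.12329^0.8 = 5.7 cm

5.7


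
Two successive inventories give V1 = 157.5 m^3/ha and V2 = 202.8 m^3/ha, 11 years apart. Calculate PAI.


Formula: PAI = (V_T2 - V_T1) / (T2 - T1)
Volume increment = 202.8 - 157.5 = 45.3 m^3/ha
PAI = 45.3 / 11 = 4.12 m^3/ha/year

4.12


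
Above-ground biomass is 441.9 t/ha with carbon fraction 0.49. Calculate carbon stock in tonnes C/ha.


Formula: Carbon Stock = Biomass * Carbon Fraction
C = 441.9 t/ha * 0.49
C = 216.5 t C/ha

216.5


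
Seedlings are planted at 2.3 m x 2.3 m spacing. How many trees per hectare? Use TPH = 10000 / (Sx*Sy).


Formula: TPH = 10000 m^2/ha / (spacing_x * spacing_y)
Area per tree = 2.3 m * 2.3 m = 5.29 m^2
TPH = 10000 / 5.29 = 1890 trees/ha

1890


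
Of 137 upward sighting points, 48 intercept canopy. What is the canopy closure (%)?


Formula: Canopy closure = covered points / total points * 100
Closure = 48 / 137 * 100
Closure = 0.3504 * 100 = 35.0%

35.0


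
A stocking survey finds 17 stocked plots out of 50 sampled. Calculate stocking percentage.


Formula: Stocking % = stocked plots / total plots * 100
Stocking = 17 / 50 * 100
Stocking = 0.34 * 100 = 34.0%

34.0


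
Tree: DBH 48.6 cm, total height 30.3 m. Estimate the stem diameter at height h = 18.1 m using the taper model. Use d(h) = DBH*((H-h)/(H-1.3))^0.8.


Taper: d(h) = DBH * ((H - h) / (H - 1.3))^0.8
Numerator = H - h = 30.3 - 18.1 = 12.2 m
Denominator = H - 1.3 = 30.3 - 1.3 = 29.0 m
Ratio = 12.2 / 29.0 = 0.42069
d = 48.6 * 0.42069^0.8 = 24.3 cm

24.3


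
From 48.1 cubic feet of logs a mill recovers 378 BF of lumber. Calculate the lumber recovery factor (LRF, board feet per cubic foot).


Formula: LRF = Lumber Output (BF) / Log Input (ft^3)
LRF = 378 BF / 48.1 ft^3
LRF = 7.86 BF/ft^3

7.86


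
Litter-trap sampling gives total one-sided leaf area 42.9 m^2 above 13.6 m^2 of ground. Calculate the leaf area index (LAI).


Formula: LAI = total leaf area / ground area  (dimensionless)
LAI = 42.9 m^2 / 13.6 m^2
LAI = 3.15

3.15


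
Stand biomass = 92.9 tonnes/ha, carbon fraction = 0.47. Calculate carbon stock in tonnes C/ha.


Formula: Carbon Stock = Biomass * Carbon Fraction
C = 92.9 t/ha * 0.47
C = 43.7 t C/ha

43.7


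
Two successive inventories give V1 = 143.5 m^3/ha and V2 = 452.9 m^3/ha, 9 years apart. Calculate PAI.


Formula: PAI = (V_T2 - V_T1) / (T2 - T1)
Volume increment = 452.9 - 143.5 = 309.4 m^3/ha
PAI = 309.4 / 9 = 34.38 m^3/ha/year

34.38


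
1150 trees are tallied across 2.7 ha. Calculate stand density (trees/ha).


Formula: Stand Density = N_trees / Area_ha
Density = 1150 trees / 2.7 ha
Density = 426 trees/ha

426


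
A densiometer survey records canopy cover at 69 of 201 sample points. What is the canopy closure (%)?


Formula: Canopy closure = covered points / total points * 100
Closure = 69 / 201 * 100
Closure = 0.3433 * 100 = 34.3%

34.3


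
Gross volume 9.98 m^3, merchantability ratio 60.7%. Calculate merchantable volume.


Formula: MV = V_total * (merchantable_pct / 100)
Merchantable fraction = 60.7% / 100 = 0.607
MV = 9.98 m^3 * 0.607 = 6.058 m^3

6.058


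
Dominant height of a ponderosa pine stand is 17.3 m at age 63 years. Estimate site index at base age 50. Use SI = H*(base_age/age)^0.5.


Formula: SI = H_dom * (base_age / age)^0.5
Age ratio = 50 / 63 = 0.79365
sqrt(age_ratio) = 0.89087
SI = 17.3 * 0.89087 = 15.4 m

15.4


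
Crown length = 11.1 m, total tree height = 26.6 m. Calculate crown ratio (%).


Formula: Crown Ratio = (Crown Length / Total Height) * 100
CR = (11.1 m / 26.6 m) * 100
CR = 0.4173 * 100 = 41.7%

41.7


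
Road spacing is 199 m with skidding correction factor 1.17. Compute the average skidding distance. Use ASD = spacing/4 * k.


Formula: ASD = (spacing / 4) * correction
Uncorrected distance = spacing / 4 = 199 / 4 = 49.75 m
ASD = 49.75 * 1.17 = 58 m

58


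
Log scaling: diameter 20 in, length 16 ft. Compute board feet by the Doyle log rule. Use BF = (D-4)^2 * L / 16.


Doyle: BF = (D - 4)^2 * L / 16
Adjusted diameter = 20 - 4 = 16 in
(D-4)^2 = 16^2 = 256
BF = 256 * 16 / 16 = 256 BF

256


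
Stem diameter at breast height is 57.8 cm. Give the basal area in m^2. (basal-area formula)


Formula: BA = pi * (DBH/2)^2 / 10000  (cm^2 to m^2)
Radius = DBH/2 = 57.8/2 = 28.9 cm
BA = pi * 28.9^2 / 10000
   = 2623.8896 cm^2 / 10000
   = 0.2624 m^2

0.2624


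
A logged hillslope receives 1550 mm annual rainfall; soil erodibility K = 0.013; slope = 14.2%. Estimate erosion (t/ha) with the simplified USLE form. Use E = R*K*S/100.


Formula: E = R * K * S / 100  (simplified USLE)
R * K = 1550 * 0.013 = 20.15
E = 20.15 * 14.2 / 100 = 2.86 t/ha

2.86


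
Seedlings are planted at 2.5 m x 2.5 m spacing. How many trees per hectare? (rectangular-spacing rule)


Formula: TPH = 10000 m^2/ha / (spacing_x * spacing_y)
Area per tree = 2.5 m * 2.5 m = 6.25 m^2
TPH = 10000 / 6.25 = 1600 trees/ha

1600


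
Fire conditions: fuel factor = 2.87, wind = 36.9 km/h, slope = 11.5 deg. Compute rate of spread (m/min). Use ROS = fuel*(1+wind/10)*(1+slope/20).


Formula: ROS = fuel * (1 + wind/10) * (1 + slope/20)
Wind factor = 1 + 36.9/10 = 4.69
Slope factor = 1 + 11.5/20 = 1.575
ROS = 2.87 * 4.69 * 1.575 = 21.2 m/min

21.2


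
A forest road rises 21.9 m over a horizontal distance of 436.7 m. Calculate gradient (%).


Formula: Gradient = rise / run * 100
Gradient = 21.9 / 436.7 * 100 = 5.0%

5.0


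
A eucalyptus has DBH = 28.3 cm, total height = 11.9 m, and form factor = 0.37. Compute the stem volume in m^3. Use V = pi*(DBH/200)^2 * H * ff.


Formula: V = pi * (DBH/200)^2 * H * ff
Radius = DBH/200 = 28.3/200 = 0.1415 m
Radius^2 = 0.1415^2 = 0.02002225 m^2
V = pi * 0.02002225 * 11.9 * 0.37
V = 0.277 m^3

0.277


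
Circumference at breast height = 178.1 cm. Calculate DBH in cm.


Formula: DBH = C / pi
DBH = 178.1 / pi
pi = 3.14159...
DBH = 56.7 cm

56.7


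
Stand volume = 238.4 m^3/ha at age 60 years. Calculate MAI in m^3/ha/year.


Formula: MAI = Total Volume / Stand Age
MAI = 238.4 m^3/ha / 60 years
MAI = 3.97 m^3/ha/year

3.97


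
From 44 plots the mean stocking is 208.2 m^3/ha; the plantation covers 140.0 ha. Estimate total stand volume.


Formula: Total Volume = Mean Volume per ha * Total Area
Total Volume = 208.2 m^3/ha * 140.0 ha
Total Volume = 29148 m^3

29148


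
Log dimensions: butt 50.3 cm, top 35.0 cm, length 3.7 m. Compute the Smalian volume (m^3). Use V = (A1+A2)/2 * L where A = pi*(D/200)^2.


Smalian: V = (A1 + A2)/2 * L,  A = pi*(D/200)^2
A1 = pi*(50.3/200)^2 = 0.198713 m^2
A2 = pi*(35.0/200)^2 = 0.096211 m^2
V = (0.198713+0.096211)/2*3.7 = 0.5456 m^3

0.5456


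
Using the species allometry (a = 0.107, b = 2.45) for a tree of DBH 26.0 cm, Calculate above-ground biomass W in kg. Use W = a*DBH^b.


Formula: W = a * DBH^b  (allometric power law)
DBH^b = 26.0^2.45 = 2928.7662
W = 0.107 * 2928.7662 = 313.4 kg

313.4


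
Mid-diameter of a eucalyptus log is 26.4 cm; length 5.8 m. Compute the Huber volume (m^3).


Huber: V = Am * L,  Am = pi*(Dm/200)^2
Am = pi*(26.4/200)^2 = 0.054739 m^2
V = 0.054739*5.8 = 0.3175 m^3

0.3175


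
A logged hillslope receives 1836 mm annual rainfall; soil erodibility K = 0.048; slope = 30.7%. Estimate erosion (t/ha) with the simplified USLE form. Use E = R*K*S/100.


Formula: E = R * K * S / 100  (simplified USLE)
R * K = 1836 * 0.048 = 88.128
E = 88.128 * 30.7 / 100 = 27.06 t/ha

27.06


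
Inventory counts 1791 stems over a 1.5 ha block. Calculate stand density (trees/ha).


Formula: Stand Density = N_trees / Area_ha
Density = 1791 trees / 1.5 ha
Density = 1194 trees/ha

1194


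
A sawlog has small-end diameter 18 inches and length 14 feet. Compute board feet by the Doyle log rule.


Doyle: BF = (D - 4)^2 * L / 16
Adjusted diameter = 18 - 4 = 14 in
(D-4)^2 = 14^2 = 196
BF = 196 * 14 / 16 = 172 BF

172


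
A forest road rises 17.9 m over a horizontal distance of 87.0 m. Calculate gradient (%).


Formula: Gradient = rise / run * 100
Gradient = 17.9 / 87.0 * 100 = 20.6%

20.6


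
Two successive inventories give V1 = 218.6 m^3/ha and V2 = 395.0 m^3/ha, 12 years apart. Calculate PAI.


Formula: PAI = (V_T2 - V_T1) / (T2 - T1)
Volume increment = 395.0 - 218.6 = 176.4 m^3/ha
PAI = 176.4 / 12 = 14.7 m^3/ha/year

14.7


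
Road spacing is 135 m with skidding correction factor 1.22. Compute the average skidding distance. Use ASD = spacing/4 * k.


Formula: ASD = (spacing / 4) * correction
Uncorrected distance = spacing / 4 = 135 / 4 = 33.75 m
ASD = 33.75 * 1.22 = 41 m

41


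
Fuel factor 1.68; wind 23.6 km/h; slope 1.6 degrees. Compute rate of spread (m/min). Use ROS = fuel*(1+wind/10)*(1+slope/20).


Formula: ROS = fuel * (1 + wind/10) * (1 + slope/20)
Wind factor = 1 + 23.6/10 = 3.36
Slope factor = 1 + 1.6/20 = 1.08
ROS = 1.68 * 3.36 * 1.08 = 6.1 m/min

6.1


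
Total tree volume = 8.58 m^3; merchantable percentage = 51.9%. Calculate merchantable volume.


Formula: MV = V_total * (merchantable_pct / 100)
Merchantable fraction = 51.9% / 100 = 0.519
MV = 8.58 m^3 * 0.519 = 4.453 m^3

4.453


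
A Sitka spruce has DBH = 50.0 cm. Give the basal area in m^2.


Formula: BA = pi * (DBH/2)^2 / 10000  (cm^2 to m^2)
Radius = DBH/2 = 50.0/2 = 25.0 cm
BA = pi * 25.0^2 / 10000
   = 1963.4954 cm^2 / 10000
   = 0.1963 m^2

0.1963


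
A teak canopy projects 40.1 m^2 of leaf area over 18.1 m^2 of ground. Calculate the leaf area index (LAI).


Formula: LAI = total leaf area / ground area  (dimensionless)
LAI = 40.1 m^2 / 18.1 m^2
LAI = 2.22

2.22


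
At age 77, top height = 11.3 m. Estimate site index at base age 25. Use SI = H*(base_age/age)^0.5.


Formula: SI = H_dom * (base_age / age)^0.5
Age ratio = 25 / 77 = 0.32468
sqrt(age_ratio) = 0.5698
SI = 11.3 * 0.5698 = 6.4 m

6.4


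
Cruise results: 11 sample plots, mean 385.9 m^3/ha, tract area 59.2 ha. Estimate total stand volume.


Formula: Total Volume = Mean Volume per ha * Total Area
Total Volume = 385.9 m^3/ha * 59.2 ha
Total Volume = 22845 m^3

22845


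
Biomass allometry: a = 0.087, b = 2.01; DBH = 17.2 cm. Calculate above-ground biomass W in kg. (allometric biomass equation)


Formula: W = a * DBH^b  (allometric power law)
DBH^b = 17.2^2.01 = 304.3772
W = 0.087 * 304.3772 = 26.5 kg

26.5


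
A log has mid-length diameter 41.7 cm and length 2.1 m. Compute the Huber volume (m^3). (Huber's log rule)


Huber: V = Am * L,  Am = pi*(Dm/200)^2
Am = pi*(41.7/200)^2 = 0.136572 m^2
V = 0.136572*2.1 = 0.2868 m^3

0.2868


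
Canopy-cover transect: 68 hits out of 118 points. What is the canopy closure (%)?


Formula: Canopy closure = covered points / total points * 100
Closure = 68 / 118 * 100
Closure = 0.5763 * 100 = 57.6%

57.6


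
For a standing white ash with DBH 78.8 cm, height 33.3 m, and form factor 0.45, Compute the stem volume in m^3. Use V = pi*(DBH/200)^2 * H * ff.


Formula: V = pi * (DBH/200)^2 * H * ff
Radius = DBH/200 = 78.8/200 = 0.394 m
Radius^2 = 0.394^2 = 0.155236 m^2
V = pi * 0.155236 * 33.3 * 0.45
V = 7.308 m^3

7.308


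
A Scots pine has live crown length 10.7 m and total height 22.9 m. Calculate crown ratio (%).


Formula: Crown Ratio = (Crown Length / Total Height) * 100
CR = (10.7 m / 22.9 m) * 100
CR = 0.4672 * 100 = 46.7%

46.7


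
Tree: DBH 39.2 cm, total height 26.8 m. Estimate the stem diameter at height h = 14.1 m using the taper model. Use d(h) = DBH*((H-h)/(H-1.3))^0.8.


Taper: d(h) = DBH * ((H - h) / (H - 1.3))^0.8
Numerator = H - h = 26.8 - 14.1 = 12.7 m
Denominator = H - 1.3 = 26.8 - 1.3 = 25.5 m
Ratio = 12.7 / 25.5 = 0.49804
d = 39.2 * 0.49804^0.8 = 22.4 cm

22.4


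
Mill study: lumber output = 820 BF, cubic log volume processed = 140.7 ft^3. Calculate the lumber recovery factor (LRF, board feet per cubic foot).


Formula: LRF = Lumber Output (BF) / Log Input (ft^3)
LRF = 820 BF / 140.7 ft^3
LRF = 5.83 BF/ft^3

5.83


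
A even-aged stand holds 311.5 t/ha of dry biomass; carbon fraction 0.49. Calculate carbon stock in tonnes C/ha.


Formula: Carbon Stock = Biomass * Carbon Fraction
C = 311.5 t/ha * 0.49
C = 152.6 t C/ha

152.6


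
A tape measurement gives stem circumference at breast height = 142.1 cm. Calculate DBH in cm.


Formula: DBH = C / pi
DBH = 142.1 / pi
pi = 3.14159...
DBH = 45.2 cm

45.2


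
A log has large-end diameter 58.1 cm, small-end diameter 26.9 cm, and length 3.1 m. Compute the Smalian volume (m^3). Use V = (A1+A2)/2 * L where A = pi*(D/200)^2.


Smalian: V = (A1 + A2)/2 * L,  A = pi*(D/200)^2
A1 = pi*(58.1/200)^2 = 0.26512 m^2
A2 = pi*(26.9/200)^2 = 0.056832 m^2
V = (0.26512+0.056832)/2*3.1 = 0.499 m^3

0.499


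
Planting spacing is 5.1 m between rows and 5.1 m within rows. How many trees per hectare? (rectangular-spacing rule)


Formula: TPH = 10000 m^2/ha / (spacing_x * spacing_y)
Area per tree = 5.1 m * 5.1 m = 26.01 m^2
TPH = 10000 / 26.01 = 384 trees/ha

384


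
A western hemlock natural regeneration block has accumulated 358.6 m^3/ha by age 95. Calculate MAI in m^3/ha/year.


Formula: MAI = Total Volume / Stand Age
MAI = 358.6 m^3/ha / 95 years
MAI = 3.77 m^3/ha/year

3.77


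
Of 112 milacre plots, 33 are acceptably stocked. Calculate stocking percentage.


Formula: Stocking % = stocked plots / total plots * 100
Stocking = 33 / 112 * 100
Stocking = 0.2946 * 100 = 29.5%

29.5


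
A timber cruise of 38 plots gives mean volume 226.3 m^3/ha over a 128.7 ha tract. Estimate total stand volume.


Formula: Total Volume = Mean Volume per ha * Total Area
Total Volume = 226.3 m^3/ha * 128.7 ha
Total Volume = 29125 m^3

29125


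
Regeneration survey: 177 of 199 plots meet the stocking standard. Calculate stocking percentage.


Formula: Stocking % = stocked plots / total plots * 100
Stocking = 177 / 199 * 100
Stocking = 0.8894 * 100 = 88.9%

88.9


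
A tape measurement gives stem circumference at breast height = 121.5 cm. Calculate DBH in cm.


Formula: DBH = C / pi
DBH = 121.5 / pi
pi = 3.14159...
DBH = 38.7 cm

38.7


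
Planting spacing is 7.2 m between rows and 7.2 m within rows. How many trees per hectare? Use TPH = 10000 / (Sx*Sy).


Formula: TPH = 10000 m^2/ha / (spacing_x * spacing_y)
Area per tree = 7.2 m * 7.2 m = 51.84 m^2
TPH = 10000 / 51.84 = 193 trees/ha

193


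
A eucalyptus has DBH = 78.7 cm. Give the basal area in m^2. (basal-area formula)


Formula: BA = pi * (DBH/2)^2 / 10000  (cm^2 to m^2)
Radius = DBH/2 = 78.7/2 = 39.35 cm
BA = pi * 39.35^2 / 10000
   = 4864.5128 cm^2 / 10000
   = 0.4865 m^2

0.4865


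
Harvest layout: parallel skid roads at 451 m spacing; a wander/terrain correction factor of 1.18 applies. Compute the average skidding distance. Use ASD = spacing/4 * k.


Formula: ASD = (spacing / 4) * correction
Uncorrected distance = spacing / 4 = 451 / 4 = 112.75 m
ASD = 112.75 * 1.18 = 133 m

133


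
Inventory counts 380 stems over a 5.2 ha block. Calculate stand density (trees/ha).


Formula: Stand Density = N_trees / Area_ha
Density = 380 trees / 5.2 ha
Density = 73 trees/ha

73


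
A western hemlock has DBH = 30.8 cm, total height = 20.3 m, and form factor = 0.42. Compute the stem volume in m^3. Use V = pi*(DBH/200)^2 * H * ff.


Formula: V = pi * (DBH/200)^2 * H * ff
Radius = DBH/200 = 30.8/200 = 0.154 m
Radius^2 = 0.154^2 = 0.023716 m^2
V = pi * 0.023716 * 20.3 * 0.42
V = 0.635 m^3

0.635


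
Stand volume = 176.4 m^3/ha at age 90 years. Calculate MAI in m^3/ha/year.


Formula: MAI = Total Volume / Stand Age
MAI = 176.4 m^3/ha / 90 years
MAI = 1.96 m^3/ha/year

1.96


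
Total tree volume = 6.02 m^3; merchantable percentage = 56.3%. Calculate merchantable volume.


Formula: MV = V_total * (merchantable_pct / 100)
Merchantable fraction = 56.3% / 100 = 0.563
MV = 6.02 m^3 * 0.563 = 3.389 m^3

3.389


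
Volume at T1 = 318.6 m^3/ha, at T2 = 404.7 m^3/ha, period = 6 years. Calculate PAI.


Formula: PAI = (V_T2 - V_T1) / (T2 - T1)
Volume increment = 404.7 - 318.6 = 86.1 m^3/ha
PAI = 86.1 / 6 = 14.35 m^3/ha/year

14.35


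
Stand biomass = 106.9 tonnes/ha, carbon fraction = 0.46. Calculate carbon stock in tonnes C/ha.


Formula: Carbon Stock = Biomass * Carbon Fraction
C = 106.9 t/ha * 0.46
C = 49.2 t C/ha

49.2


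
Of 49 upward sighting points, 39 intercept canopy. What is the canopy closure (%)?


Formula: Canopy closure = covered points / total points * 100
Closure = 39 / 49 * 100
Closure = 0.7959 * 100 = 79.6%

79.6


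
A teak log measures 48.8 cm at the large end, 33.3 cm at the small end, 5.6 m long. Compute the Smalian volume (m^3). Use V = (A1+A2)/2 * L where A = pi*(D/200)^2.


Smalian: V = (A1 + A2)/2 * L,  A = pi*(D/200)^2
A1 = pi*(48.8/200)^2 = 0.187038 m^2
A2 = pi*(33.3/200)^2 = 0.087092 m^2
V = (0.187038+0.087092)/2*5.6 = 0.7676 m^3

0.7676


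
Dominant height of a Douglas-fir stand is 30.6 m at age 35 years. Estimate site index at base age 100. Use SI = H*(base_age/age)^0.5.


Formula: SI = H_dom * (base_age / age)^0.5
Age ratio = 100 / 35 = 2.85714
sqrt(age_ratio) = 1.69031
SI = 30.6 * 1.69031 = 51.7 m

51.7


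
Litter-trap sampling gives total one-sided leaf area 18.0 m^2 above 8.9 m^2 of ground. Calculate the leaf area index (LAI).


Formula: LAI = total leaf area / ground area  (dimensionless)
LAI = 18.0 m^2 / 8.9 m^2
LAI = 2.02

2.02


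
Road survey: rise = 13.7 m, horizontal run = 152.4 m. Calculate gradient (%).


Formula: Gradient = rise / run * 100
Gradient = 13.7 / 152.4 * 100 = 9.0%

9.0


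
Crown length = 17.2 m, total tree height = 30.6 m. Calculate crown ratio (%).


Formula: Crown Ratio = (Crown Length / Total Height) * 100
CR = (17.2 m / 30.6 m) * 100
CR = 0.5621 * 100 = 56.2%

56.2


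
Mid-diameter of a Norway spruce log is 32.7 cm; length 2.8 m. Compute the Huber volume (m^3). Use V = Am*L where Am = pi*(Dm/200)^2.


Huber: V = Am * L,  Am = pi*(Dm/200)^2
Am = pi*(32.7/200)^2 = 0.083982 m^2
V = 0.083982*2.8 = 0.2351 m^3

0.2351


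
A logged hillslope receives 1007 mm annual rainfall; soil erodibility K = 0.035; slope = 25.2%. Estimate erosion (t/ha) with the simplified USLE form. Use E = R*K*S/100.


Formula: E = R * K * S / 100  (simplified USLE)
R * K = 1007 * 0.035 = 35.245
E = 35.245 * 25.2 / 100 = 8.88 t/ha

8.88


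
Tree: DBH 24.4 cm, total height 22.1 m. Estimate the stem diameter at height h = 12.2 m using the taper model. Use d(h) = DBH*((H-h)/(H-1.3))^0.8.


Taper: d(h) = DBH * ((H - h) / (H - 1.3))^0.8
Numerator = H - h = 22.1 - 12.2 = 9.9 m
Denominator = H - 1.3 = 22.1 - 1.3 = 20.8 m
Ratio = 9.9 / 20.8 = 0.47596
d = 24.4 * 0.47596^0.8 = 13.5 cm

13.5


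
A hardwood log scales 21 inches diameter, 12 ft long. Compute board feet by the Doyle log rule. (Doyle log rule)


Doyle: BF = (D - 4)^2 * L / 16
Adjusted diameter = 21 - 4 = 17 in
(D-4)^2 = 17^2 = 289
BF = 289 * 12 / 16 = 217 BF

217


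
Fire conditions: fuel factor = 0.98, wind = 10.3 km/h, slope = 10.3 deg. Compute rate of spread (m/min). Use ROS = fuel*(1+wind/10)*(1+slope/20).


Formula: ROS = fuel * (1 + wind/10) * (1 + slope/20)
Wind factor = 1 + 10.3/10 = 2.03
Slope factor = 1 + 10.3/20 = 1.515
ROS = 0.98 * 2.03 * 1.515 = 3.01 m/min

3.01


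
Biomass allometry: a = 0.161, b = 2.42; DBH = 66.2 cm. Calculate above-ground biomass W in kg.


Formula: W = a * DBH^b  (allometric power law)
DBH^b = 66.2^2.42 = 25496.2515
W = 0.161 * 25496.2515 = 4104.9 kg

4104.9


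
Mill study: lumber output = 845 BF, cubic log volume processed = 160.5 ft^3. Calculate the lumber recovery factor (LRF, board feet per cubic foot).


Formula: LRF = Lumber Output (BF) / Log Input (ft^3)
LRF = 845 BF / 160.5 ft^3
LRF = 5.26 BF/ft^3

5.26


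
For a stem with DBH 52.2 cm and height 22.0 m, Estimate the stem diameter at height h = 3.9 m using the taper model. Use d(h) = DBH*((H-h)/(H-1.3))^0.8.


Taper: d(h) = DBH * ((H - h) / (H - 1.3))^0.8
Numerator = H - h = 22.0 - 3.9 = 18.1 m
Denominator = H - 1.3 = 22.0 - 1.3 = 20.7 m
Ratio = 18.1 / 20.7 = 0.8744
d = 52.2 * 0.8744^0.8 = 46.9 cm

46.9


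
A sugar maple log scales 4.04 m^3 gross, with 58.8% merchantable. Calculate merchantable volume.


Formula: MV = V_total * (merchantable_pct / 100)
Merchantable fraction = 58.8% / 100 = 0.588
MV = 4.04 m^3 * 0.588 = 2.376 m^3

2.376


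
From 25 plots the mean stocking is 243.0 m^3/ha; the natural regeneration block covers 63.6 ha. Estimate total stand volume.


Formula: Total Volume = Mean Volume per ha * Total Area
Total Volume = 243.0 m^3/ha * 63.6 ha
Total Volume = 15455 m^3

15455


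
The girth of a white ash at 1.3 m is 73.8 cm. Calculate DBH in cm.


Formula: DBH = C / pi
DBH = 73.8 / pi
pi = 3.14159...
DBH = 23.5 cm

23.5


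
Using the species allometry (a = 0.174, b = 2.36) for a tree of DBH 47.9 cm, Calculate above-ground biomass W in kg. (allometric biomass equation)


Formula: W = a * DBH^b  (allometric power law)
DBH^b = 47.9^2.36 = 9238.2947
W = 0.174 * 9238.2947 = 1607.5 kg

1607.5


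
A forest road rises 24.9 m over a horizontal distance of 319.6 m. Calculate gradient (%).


Formula: Gradient = rise / run * 100
Gradient = 24.9 / 319.6 * 100 = 7.8%

7.8


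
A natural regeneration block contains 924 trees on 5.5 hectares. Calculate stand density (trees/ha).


Formula: Stand Density = N_trees / Area_ha
Density = 924 trees / 5.5 ha
Density = 168 trees/ha

168


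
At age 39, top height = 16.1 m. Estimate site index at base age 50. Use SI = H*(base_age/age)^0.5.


Formula: SI = H_dom * (base_age / age)^0.5
Age ratio = 50 / 39 = 1.28205
sqrt(age_ratio) = 1.13228
SI = 16.1 * 1.13228 = 18.2 m

18.2


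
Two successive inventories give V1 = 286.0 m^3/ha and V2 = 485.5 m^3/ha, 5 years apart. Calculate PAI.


Formula: PAI = (V_T2 - V_T1) / (T2 - T1)
Volume increment = 485.5 - 286.0 = 199.5 m^3/ha
PAI = 199.5 / 5 = 39.9 m^3/ha/year

39.9


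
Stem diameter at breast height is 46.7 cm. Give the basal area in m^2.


Formula: BA = pi * (DBH/2)^2 / 10000  (cm^2 to m^2)
Radius = DBH/2 = 46.7/2 = 23.35 cm
BA = pi * 23.35^2 / 10000
   = 1712.867 cm^2 / 10000
   = 0.1713 m^2

0.1713


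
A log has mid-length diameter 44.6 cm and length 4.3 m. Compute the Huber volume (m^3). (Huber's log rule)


Huber: V = Am * L,  Am = pi*(Dm/200)^2
Am = pi*(44.6/200)^2 = 0.156228 m^2
V = 0.156228*4.3 = 0.6718 m^3

0.6718


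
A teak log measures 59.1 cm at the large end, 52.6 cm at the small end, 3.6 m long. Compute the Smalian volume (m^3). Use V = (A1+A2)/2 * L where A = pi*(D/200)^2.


Smalian: V = (A1 + A2)/2 * L,  A = pi*(D/200)^2
A1 = pi*(59.1/200)^2 = 0.274325 m^2
A2 = pi*(52.6/200)^2 = 0.217301 m^2
V = (0.274325+0.217301)/2*3.6 = 0.8849 m^3

0.8849


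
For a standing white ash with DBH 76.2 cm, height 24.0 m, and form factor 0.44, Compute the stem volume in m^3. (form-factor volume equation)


Formula: V = pi * (DBH/200)^2 * H * ff
Radius = DBH/200 = 76.2/200 = 0.381 m
Radius^2 = 0.381^2 = 0.145161 m^2
V = pi * 0.145161 * 24.0 * 0.44
V = 4.816 m^3

4.816


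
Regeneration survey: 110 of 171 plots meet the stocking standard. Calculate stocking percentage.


Formula: Stocking % = stocked plots / total plots * 100
Stocking = 110 / 171 * 100
Stocking = 0.6433 * 100 = 64.3%

64.3


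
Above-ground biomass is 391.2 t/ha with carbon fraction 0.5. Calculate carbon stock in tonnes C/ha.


Formula: Carbon Stock = Biomass * Carbon Fraction
C = 391.2 t/ha * 0.5
C = 195.6 t C/ha

195.6


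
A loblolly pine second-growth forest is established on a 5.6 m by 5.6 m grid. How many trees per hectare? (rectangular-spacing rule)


Formula: TPH = 10000 m^2/ha / (spacing_x * spacing_y)
Area per tree = 5.6 m * 5.6 m = 31.36 m^2
TPH = 10000 / 31.36 = 319 trees/ha

319


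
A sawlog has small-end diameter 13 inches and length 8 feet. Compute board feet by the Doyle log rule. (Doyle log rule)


Doyle: BF = (D - 4)^2 * L / 16
Adjusted diameter = 13 - 4 = 9 in
(D-4)^2 = 9^2 = 81
BF = 81 * 8 / 16 = 41 BF

41


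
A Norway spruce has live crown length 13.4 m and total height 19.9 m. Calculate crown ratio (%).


Formula: Crown Ratio = (Crown Length / Total Height) * 100
CR = (13.4 m / 19.9 m) * 100
CR = 0.6734 * 100 = 67.3%

67.3


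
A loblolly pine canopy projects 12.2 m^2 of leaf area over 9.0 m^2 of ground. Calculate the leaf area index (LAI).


Formula: LAI = total leaf area / ground area  (dimensionless)
LAI = 12.2 m^2 / 9.0 m^2
LAI = 1.36

1.36


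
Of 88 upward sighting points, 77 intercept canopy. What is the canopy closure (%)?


Formula: Canopy closure = covered points / total points * 100
Closure = 77 / 88 * 100
Closure = 0.875 * 100 = 87.5%

87.5


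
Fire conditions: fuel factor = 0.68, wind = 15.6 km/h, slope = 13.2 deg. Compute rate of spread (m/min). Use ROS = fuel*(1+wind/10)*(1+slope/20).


Formula: ROS = fuel * (1 + wind/10) * (1 + slope/20)
Wind factor = 1 + 15.6/10 = 2.56
Slope factor = 1 + 13.2/20 = 1.66
ROS = 0.68 * 2.56 * 1.66 = 2.89 m/min

2.89


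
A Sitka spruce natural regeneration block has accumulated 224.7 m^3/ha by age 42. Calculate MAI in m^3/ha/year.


Formula: MAI = Total Volume / Stand Age
MAI = 224.7 m^3/ha / 42 years
MAI = 5.35 m^3/ha/year

5.35


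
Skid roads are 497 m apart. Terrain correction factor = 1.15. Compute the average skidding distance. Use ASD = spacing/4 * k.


Formula: ASD = (spacing / 4) * correction
Uncorrected distance = spacing / 4 = 497 / 4 = 124.25 m
ASD = 124.25 * 1.15 = 143 m

143


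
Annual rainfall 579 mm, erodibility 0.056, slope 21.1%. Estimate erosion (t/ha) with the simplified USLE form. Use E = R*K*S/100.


Formula: E = R * K * S / 100  (simplified USLE)
R * K = 579 * 0.056 = 32.424
E = 32.424 * 21.1 / 100 = 6.84 t/ha

6.84


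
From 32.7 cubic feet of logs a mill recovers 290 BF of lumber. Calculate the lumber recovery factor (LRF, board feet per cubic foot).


Formula: LRF = Lumber Output (BF) / Log Input (ft^3)
LRF = 290 BF / 32.7 ft^3
LRF = 8.87 BF/ft^3

8.87


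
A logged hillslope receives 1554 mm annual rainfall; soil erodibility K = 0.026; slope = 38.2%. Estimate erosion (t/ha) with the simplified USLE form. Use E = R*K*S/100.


Formula: E = R * K * S / 100  (simplified USLE)
R * K = 1554 * 0.026 = 40.404
E = 40.404 * 38.2 / 100 = 15.43 t/ha

15.43


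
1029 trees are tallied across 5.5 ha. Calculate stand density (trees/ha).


Formula: Stand Density = N_trees / Area_ha
Density = 1029 trees / 5.5 ha
Density = 187 trees/ha

187


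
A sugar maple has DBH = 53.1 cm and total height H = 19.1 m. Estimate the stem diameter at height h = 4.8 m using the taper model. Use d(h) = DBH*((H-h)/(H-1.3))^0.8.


Taper: d(h) = DBH * ((H - h) / (H - 1.3))^0.8
Numerator = H - h = 19.1 - 4.8 = 14.3 m
Denominator = H - 1.3 = 19.1 - 1.3 = 17.8 m
Ratio = 14.3 / 17.8 = 0.80337
d = 53.1 * 0.80337^0.8 = 44.6 cm

44.6


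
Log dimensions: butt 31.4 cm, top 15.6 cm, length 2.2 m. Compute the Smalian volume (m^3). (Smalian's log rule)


Smalian: V = (A1 + A2)/2 * L,  A = pi*(D/200)^2
A1 = pi*(31.4/200)^2 = 0.077437 m^2
A2 = pi*(15.6/200)^2 = 0.019113 m^2
V = (0.077437+0.019113)/2*2.2 = 0.1062 m^3

0.1062


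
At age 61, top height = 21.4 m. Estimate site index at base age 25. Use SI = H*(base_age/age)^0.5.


Formula: SI = H_dom * (base_age / age)^0.5
Age ratio = 25 / 61 = 0.40984
sqrt(age_ratio) = 0.64018
SI = 21.4 * 0.64018 = 13.7 m

13.7


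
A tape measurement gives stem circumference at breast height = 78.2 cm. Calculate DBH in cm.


Formula: DBH = C / pi
DBH = 78.2 / pi
pi = 3.14159...
DBH = 24.9 cm

24.9


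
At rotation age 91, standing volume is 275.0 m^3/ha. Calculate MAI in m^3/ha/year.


Formula: MAI = Total Volume / Stand Age
MAI = 275.0 m^3/ha / 91 years
MAI = 3.02 m^3/ha/year

3.02


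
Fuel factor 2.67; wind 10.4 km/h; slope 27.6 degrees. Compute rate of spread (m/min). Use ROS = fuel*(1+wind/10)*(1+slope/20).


Formula: ROS = fuel * (1 + wind/10) * (1 + slope/20)
Wind factor = 1 + 10.4/10 = 2.04
Slope factor = 1 + 27.6/20 = 2.38
ROS = 2.67 * 2.04 * 2.38 = 12.96 m/min

12.96


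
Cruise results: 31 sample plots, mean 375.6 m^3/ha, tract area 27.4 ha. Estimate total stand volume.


Formula: Total Volume = Mean Volume per ha * Total Area
Total Volume = 375.6 m^3/ha * 27.4 ha
Total Volume = 10291 m^3

10291


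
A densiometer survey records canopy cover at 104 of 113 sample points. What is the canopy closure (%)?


Formula: Canopy closure = covered points / total points * 100
Closure = 104 / 113 * 100
Closure = 0.9204 * 100 = 92.0%

92.0


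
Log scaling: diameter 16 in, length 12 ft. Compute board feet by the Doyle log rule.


Doyle: BF = (D - 4)^2 * L / 16
Adjusted diameter = 16 - 4 = 12 in
(D-4)^2 = 12^2 = 144
BF = 144 * 12 / 16 = 108 BF

108


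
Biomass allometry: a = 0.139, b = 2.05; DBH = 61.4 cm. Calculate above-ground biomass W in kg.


Formula: W = a * DBH^b  (allometric power law)
DBH^b = 61.4^2.05 = 4631.7505
W = 0.139 * 4631.7505 = 643.8 kg

643.8


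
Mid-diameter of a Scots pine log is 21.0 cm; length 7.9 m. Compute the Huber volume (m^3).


Huber: V = Am * L,  Am = pi*(Dm/200)^2
Am = pi*(21.0/200)^2 = 0.034636 m^2
V = 0.034636*7.9 = 0.2736 m^3

0.2736


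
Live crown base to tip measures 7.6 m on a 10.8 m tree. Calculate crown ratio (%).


Formula: Crown Ratio = (Crown Length / Total Height) * 100
CR = (7.6 m / 10.8 m) * 100
CR = 0.7037 * 100 = 70.4%

70.4


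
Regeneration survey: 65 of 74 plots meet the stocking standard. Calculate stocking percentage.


Formula: Stocking % = stocked plots / total plots * 100
Stocking = 65 / 74 * 100
Stocking = 0.8784 * 100 = 87.8%

87.8


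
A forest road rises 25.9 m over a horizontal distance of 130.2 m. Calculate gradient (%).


Formula: Gradient = rise / run * 100
Gradient = 25.9 / 130.2 * 100 = 19.9%

19.9


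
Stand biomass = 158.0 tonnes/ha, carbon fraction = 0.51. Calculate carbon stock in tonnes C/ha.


Formula: Carbon Stock = Biomass * Carbon Fraction
C = 158.0 t/ha * 0.51
C = 80.6 t C/ha

80.6


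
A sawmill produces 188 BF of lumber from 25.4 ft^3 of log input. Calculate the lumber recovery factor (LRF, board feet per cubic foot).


Formula: LRF = Lumber Output (BF) / Log Input (ft^3)
LRF = 188 BF / 25.4 ft^3
LRF = 7.4 BF/ft^3

7.4


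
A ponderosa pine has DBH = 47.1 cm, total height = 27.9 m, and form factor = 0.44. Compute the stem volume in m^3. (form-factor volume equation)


Formula: V = pi * (DBH/200)^2 * H * ff
Radius = DBH/200 = 47.1/200 = 0.2355 m
Radius^2 = 0.2355^2 = 0.05546025 m^2
V = pi * 0.05546025 * 27.9 * 0.44
V = 2.139 m^3

2.139


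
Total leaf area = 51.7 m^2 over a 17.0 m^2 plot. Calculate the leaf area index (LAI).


Formula: LAI = total leaf area / ground area  (dimensionless)
LAI = 51.7 m^2 / 17.0 m^2
LAI = 3.04

3.04


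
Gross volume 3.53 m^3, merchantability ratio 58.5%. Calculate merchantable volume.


Formula: MV = V_total * (merchantable_pct / 100)
Merchantable fraction = 58.5% / 100 = 0.585
MV = 3.53 m^3 * 0.585 = 2.065 m^3

2.065


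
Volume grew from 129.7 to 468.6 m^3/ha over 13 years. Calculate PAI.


Formula: PAI = (V_T2 - V_T1) / (T2 - T1)
Volume increment = 468.6 - 129.7 = 338.9 m^3/ha
PAI = 338.9 / 13 = 26.07 m^3/ha/year

26.07


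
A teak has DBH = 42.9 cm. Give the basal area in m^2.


Formula: BA = pi * (DBH/2)^2 / 10000  (cm^2 to m^2)
Radius = DBH/2 = 42.9/2 = 21.45 cm
BA = pi * 21.45^2 / 10000
   = 1445.4546 cm^2 / 10000
   = 0.1445 m^2

0.1445


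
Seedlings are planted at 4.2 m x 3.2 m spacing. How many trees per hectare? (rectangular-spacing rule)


Formula: TPH = 10000 m^2/ha / (spacing_x * spacing_y)
Area per tree = 4.2 m * 3.2 m = 13.44 m^2
TPH = 10000 / 13.44 = 744 trees/ha

744


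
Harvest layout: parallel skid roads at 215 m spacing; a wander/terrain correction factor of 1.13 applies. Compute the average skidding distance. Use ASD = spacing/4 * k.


Formula: ASD = (spacing / 4) * correction
Uncorrected distance = spacing / 4 = 215 / 4 = 53.75 m
ASD = 53.75 * 1.13 = 61 m

61


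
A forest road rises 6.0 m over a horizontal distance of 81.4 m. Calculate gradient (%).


Formula: Gradient = rise / run * 100
Gradient = 6.0 / 81.4 * 100 = 7.4%

7.4


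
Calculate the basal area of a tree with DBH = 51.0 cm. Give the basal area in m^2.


Formula: BA = pi * (DBH/2)^2 / 10000  (cm^2 to m^2)
Radius = DBH/2 = 51.0/2 = 25.5 cm
BA = pi * 25.5^2 / 10000
   = 2042.8206 cm^2 / 10000
   = 0.2043 m^2

0.2043


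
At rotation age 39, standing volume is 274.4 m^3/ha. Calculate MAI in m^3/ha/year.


Formula: MAI = Total Volume / Stand Age
MAI = 274.4 m^3/ha / 39 years
MAI = 7.04 m^3/ha/year

7.04


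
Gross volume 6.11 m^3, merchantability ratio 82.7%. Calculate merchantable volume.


Formula: MV = V_total * (merchantable_pct / 100)
Merchantable fraction = 82.7% / 100 = 0.827
MV = 6.11 m^3 * 0.827 = 5.053 m^3

5.053


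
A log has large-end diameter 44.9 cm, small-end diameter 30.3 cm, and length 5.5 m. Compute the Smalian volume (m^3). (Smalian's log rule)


Smalian: V = (A1 + A2)/2 * L,  A = pi*(D/200)^2
A1 = pi*(44.9/200)^2 = 0.158337 m^2
A2 = pi*(30.3/200)^2 = 0.072107 m^2
V = (0.158337+0.072107)/2*5.5 = 0.6337 m^3

0.6337


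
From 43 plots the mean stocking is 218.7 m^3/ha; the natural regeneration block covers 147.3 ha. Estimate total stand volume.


Formula: Total Volume = Mean Volume per ha * Total Area
Total Volume = 218.7 m^3/ha * 147.3 ha
Total Volume = 32215 m^3

32215


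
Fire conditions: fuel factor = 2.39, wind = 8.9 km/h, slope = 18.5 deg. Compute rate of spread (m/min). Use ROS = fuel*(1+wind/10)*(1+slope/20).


Formula: ROS = fuel * (1 + wind/10) * (1 + slope/20)
Wind factor = 1 + 8.9/10 = 1.89
Slope factor = 1 + 18.5/20 = 1.925
ROS = 2.39 * 1.89 * 1.925 = 8.7 m/min

8.7


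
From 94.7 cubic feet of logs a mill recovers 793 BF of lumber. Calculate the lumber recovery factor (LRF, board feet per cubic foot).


Formula: LRF = Lumber Output (BF) / Log Input (ft^3)
LRF = 793 BF / 94.7 ft^3
LRF = 8.37 BF/ft^3

8.37


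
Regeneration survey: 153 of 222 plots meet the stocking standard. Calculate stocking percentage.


Formula: Stocking % = stocked plots / total plots * 100
Stocking = 153 / 222 * 100
Stocking = 0.6892 * 100 = 68.9%

68.9


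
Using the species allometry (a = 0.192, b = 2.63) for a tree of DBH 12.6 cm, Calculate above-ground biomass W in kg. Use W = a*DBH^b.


Formula: W = a * DBH^b  (allometric power law)
DBH^b = 12.6^2.63 = 783.3837
W = 0.192 * 783.3837 = 150.4 kg

150.4


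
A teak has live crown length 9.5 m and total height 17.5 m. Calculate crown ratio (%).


Formula: Crown Ratio = (Crown Length / Total Height) * 100
CR = (9.5 m / 17.5 m) * 100
CR = 0.5429 * 100 = 54.3%

54.3


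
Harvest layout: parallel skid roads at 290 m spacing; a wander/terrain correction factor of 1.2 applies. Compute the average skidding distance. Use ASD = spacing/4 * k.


Formula: ASD = (spacing / 4) * correction
Uncorrected distance = spacing / 4 = 290 / 4 = 72.5 m
ASD = 72.5 * 1.2 = 87 m

87


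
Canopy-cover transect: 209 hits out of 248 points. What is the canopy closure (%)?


Formula: Canopy closure = covered points / total points * 100
Closure = 209 / 248 * 100
Closure = 0.8427 * 100 = 84.3%

84.3


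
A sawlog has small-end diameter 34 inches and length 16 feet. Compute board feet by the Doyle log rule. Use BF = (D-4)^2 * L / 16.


Doyle: BF = (D - 4)^2 * L / 16
Adjusted diameter = 34 - 4 = 30 in
(D-4)^2 = 30^2 = 900
BF = 900 * 16 / 16 = 900 BF

900


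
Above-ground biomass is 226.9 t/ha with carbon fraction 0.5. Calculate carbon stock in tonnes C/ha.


Formula: Carbon Stock = Biomass * Carbon Fraction
C = 226.9 t/ha * 0.5
C = 113.5 t C/ha

113.5


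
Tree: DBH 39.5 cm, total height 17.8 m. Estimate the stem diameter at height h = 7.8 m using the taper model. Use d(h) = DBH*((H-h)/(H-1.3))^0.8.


Taper: d(h) = DBH * ((H - h) / (H - 1.3))^0.8
Numerator = H - h = 17.8 - 7.8 = 10.0 m
Denominator = H - 1.3 = 17.8 - 1.3 = 16.5 m
Ratio = 10.0 / 16.5 = 0.60606
d = 39.5 * 0.60606^0.8 = 26.5 cm

26.5


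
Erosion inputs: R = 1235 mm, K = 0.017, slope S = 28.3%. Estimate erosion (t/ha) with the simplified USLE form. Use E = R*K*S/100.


Formula: E = R * K * S / 100  (simplified USLE)
R * K = 1235 * 0.017 = 20.995
E = 20.995 * 28.3 / 100 = 5.94 t/ha

5.94


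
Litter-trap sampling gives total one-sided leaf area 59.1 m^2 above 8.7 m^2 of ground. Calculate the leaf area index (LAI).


Formula: LAI = total leaf area / ground area  (dimensionless)
LAI = 59.1 m^2 / 8.7 m^2
LAI = 6.79

6.79
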